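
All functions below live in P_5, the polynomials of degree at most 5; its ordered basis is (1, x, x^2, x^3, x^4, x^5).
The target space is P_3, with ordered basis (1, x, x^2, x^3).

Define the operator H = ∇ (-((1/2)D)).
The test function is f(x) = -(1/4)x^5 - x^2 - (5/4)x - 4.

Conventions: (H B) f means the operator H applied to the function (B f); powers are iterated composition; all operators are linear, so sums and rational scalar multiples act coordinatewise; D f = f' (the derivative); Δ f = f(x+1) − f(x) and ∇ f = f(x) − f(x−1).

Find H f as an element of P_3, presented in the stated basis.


D f = -(5/4)x^4 - 2x - 5/4
((1/2)D) f = -(5/8)x^4 - x - 5/8
(-((1/2)D)) f = (5/8)x^4 + x + 5/8
∇ (-((1/2)D)) f = (5/2)x^3 - (15/4)x^2 + (5/2)x + 3/8

the image equals g(x) = (5/2)x^3 - (15/4)x^2 + (5/2)x + 3/8


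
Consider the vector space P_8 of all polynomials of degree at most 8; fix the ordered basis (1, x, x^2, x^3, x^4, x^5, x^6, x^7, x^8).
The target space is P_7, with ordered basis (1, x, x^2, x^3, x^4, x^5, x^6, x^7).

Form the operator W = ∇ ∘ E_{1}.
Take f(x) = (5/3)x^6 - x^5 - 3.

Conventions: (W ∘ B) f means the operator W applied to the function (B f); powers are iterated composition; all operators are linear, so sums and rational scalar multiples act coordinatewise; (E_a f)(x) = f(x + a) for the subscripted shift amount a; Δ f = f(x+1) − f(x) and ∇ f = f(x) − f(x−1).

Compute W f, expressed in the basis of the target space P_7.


E_{1} f = (5/3)x^6 + 9x^5 + 20x^4 + (70/3)x^3 + 15x^2 + 5x - 7/3
∇ E_{1} f = 10x^5 + 20x^4 + (70/3)x^3 + 15x^2 + 5x + 2/3

the image equals g(x) = 10x^5 + 20x^4 + (70/3)x^3 + 15x^2 + 5x + 2/3


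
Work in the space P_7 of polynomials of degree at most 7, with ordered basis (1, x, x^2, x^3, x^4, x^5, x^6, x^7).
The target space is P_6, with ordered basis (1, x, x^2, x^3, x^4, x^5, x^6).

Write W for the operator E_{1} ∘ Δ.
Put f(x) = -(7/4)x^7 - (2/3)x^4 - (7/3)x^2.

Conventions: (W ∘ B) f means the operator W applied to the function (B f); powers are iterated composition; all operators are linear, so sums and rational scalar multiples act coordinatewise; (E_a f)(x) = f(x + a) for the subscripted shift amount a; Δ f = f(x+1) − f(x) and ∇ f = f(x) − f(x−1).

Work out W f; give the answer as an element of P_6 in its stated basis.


the result is g(x) = -(49/4)x^6 - (441/4)x^5 - (1715/4)x^4 - (11057/12)x^3 - (4605/4)x^2 - (9541/12)x - 957/4

Δ f = -(49/4)x^6 - (147/4)x^5 - (245/4)x^4 - (767/12)x^3 - (163/4)x^2 - (235/12)x - 19/4
E_{1} Δ f = -(49/4)x^6 - (441/4)x^5 - (1715/4)x^4 - (11057/12)x^3 - (4605/4)x^2 - (9541/12)x - 957/4


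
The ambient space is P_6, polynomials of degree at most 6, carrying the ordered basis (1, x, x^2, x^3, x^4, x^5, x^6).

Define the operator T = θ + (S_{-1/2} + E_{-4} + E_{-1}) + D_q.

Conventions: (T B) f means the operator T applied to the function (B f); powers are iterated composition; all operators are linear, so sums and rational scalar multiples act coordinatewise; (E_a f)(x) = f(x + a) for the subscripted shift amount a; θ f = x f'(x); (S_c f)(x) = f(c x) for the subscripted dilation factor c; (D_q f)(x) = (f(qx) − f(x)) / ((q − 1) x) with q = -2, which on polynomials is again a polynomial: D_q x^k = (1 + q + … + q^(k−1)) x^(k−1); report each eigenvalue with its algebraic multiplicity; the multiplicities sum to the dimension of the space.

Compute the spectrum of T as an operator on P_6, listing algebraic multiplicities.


λ = 5/2 (multiplicity 1), λ = 3 (multiplicity 1), λ = 17/4 (multiplicity 1), λ = 39/8 (multiplicity 1), λ = 97/16 (multiplicity 1), λ = 223/32 (multiplicity 1), λ = 513/64 (multiplicity 1)

image of 1: 3
image of x: (5/2)x - 4
image of x^2: (17/4)x^2 - 11x + 17
image of x^3: (39/8)x^3 - 12x^2 + 51x - 65
image of x^4: (97/16)x^4 - 25x^3 + 102x^2 - 260x + 257
image of x^5: (223/32)x^5 - 14x^4 + 170x^3 - 650x^2 + 1285x - 1025
image of x^6: (513/64)x^6 - 51x^5 + 255x^4 - 1300x^3 + 3855x^2 - 6150x + 4097
the matrix is upper triangular; its diagonal is (3, 5/2, 17/4, 39/8, 97/16, 223/32, 513/64)
for a triangular matrix the eigenvalues are the diagonal entries, with algebraic multiplicity their repetition count


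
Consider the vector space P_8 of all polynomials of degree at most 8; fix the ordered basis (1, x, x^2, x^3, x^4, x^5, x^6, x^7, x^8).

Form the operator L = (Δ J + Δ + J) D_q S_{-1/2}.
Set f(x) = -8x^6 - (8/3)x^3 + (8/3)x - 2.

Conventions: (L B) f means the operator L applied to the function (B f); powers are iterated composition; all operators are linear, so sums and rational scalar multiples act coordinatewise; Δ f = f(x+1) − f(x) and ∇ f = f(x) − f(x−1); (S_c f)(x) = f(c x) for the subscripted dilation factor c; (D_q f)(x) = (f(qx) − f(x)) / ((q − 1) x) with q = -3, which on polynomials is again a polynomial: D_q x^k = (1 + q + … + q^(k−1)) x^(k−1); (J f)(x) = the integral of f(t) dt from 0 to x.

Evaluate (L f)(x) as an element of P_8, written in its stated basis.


the result is g(x) = (91/24)x^6 + (91/4)x^5 + (1365/8)x^4 + (2737/9)x^3 + (6881/24)x^2 + (853/6)x + 2039/72

S_{-1/2} f = -(1/8)x^6 + (1/3)x^3 - (4/3)x - 2
D_q S_{-1/2} f = (91/4)x^5 + (7/3)x^2 - 4/3
J (D_q S_{-1/2}) f = (91/24)x^6 + (7/9)x^3 - (4/3)x
Δ J (D_q S_{-1/2}) f = (91/4)x^5 + (455/8)x^4 + (455/6)x^3 + (1421/24)x^2 + (301/12)x + 233/72
Δ (D_q S_{-1/2}) f = (455/4)x^4 + (455/2)x^3 + (455/2)x^2 + (1421/12)x + 301/12
J (D_q S_{-1/2}) f = (91/24)x^6 + (7/9)x^3 - (4/3)x
(Δ J + Δ + J) (D_q S_{-1/2}) f = (91/24)x^6 + (91/4)x^5 + (1365/8)x^4 + (2737/9)x^3 + (6881/24)x^2 + (853/6)x + 2039/72


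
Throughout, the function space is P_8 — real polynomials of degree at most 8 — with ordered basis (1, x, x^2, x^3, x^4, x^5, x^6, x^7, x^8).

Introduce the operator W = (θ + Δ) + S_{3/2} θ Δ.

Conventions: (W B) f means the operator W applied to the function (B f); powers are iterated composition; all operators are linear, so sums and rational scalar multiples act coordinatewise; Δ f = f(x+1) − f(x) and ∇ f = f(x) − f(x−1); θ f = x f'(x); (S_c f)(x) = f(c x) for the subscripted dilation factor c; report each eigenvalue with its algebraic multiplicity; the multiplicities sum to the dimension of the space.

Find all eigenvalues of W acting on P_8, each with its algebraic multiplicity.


image of 1: 0
image of x: x + 1
image of x^2: 2x^2 + 5x + 1
image of x^3: 3x^3 + (33/2)x^2 + (15/2)x + 1
image of x^4: 4x^4 + (89/2)x^3 + 33x^2 + 10x + 1
image of x^5: 5x^5 + (425/4)x^4 + (445/4)x^3 + 55x^2 + (25/2)x + 1
image of x^6: 6x^6 + (3741/16)x^5 + (1275/4)x^4 + (445/2)x^3 + (165/2)x^2 + 15x + 1
image of x^7: 7x^7 + (15533/32)x^6 + (26187/32)x^5 + (2975/4)x^4 + (3115/8)x^3 + (231/2)x^2 + (35/2)x + 1
image of x^8: 8x^8 + (15437/16)x^7 + (15533/8)x^6 + (8729/4)x^5 + (2975/2)x^4 + 623x^3 + 154x^2 + 20x + 1
the matrix is upper triangular; its diagonal is (0, 1, 2, 3, 4, 5, 6, 7, 8)
for a triangular matrix the eigenvalues are the diagonal entries, with algebraic multiplicity their repetition count

λ = 0 (multiplicity 1), λ = 1 (multiplicity 1), λ = 2 (multiplicity 1), λ = 3 (multiplicity 1), λ = 4 (multiplicity 1), λ = 5 (multiplicity 1), λ = 6 (multiplicity 1), λ = 7 (multiplicity 1), λ = 8 (multiplicity 1)


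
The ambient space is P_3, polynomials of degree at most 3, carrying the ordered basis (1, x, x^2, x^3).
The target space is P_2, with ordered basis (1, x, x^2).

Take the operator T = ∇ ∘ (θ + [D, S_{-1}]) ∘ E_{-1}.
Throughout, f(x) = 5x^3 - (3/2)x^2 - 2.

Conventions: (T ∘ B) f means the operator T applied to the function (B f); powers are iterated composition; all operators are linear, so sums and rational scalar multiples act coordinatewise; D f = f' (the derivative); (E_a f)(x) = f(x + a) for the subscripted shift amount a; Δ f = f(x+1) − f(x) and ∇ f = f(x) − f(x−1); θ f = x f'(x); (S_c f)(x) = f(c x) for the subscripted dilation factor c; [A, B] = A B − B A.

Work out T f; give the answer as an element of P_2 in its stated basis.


E_{-1} f = 5x^3 - (33/2)x^2 + 18x - 17/2
θ E_{-1} f = 15x^3 - 33x^2 + 18x
S_{-1} E_{-1} f = -5x^3 - (33/2)x^2 - 18x - 17/2
D S_{-1} E_{-1} f = -15x^2 - 33x - 18
D E_{-1} f = 15x^2 - 33x + 18
S_{-1} D E_{-1} f = 15x^2 + 33x + 18
[D, S_{-1}] E_{-1} f = -30x^2 - 66x - 36
(θ + [D, S_{-1}]) E_{-1} f = 15x^3 - 63x^2 - 48x - 36
∇ (θ + [D, S_{-1}]) E_{-1} f = 45x^2 - 171x + 30

g(x) = 45x^2 - 171x + 30


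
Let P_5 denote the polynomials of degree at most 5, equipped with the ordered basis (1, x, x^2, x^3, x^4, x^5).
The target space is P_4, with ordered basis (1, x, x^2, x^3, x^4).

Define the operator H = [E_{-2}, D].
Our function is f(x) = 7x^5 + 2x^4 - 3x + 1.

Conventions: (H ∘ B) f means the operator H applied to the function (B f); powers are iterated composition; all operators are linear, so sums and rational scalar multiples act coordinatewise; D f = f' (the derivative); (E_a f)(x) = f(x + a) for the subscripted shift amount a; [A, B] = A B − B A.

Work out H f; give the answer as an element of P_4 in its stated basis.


D f = 35x^4 + 8x^3 - 3
E_{-2} D f = 35x^4 - 272x^3 + 792x^2 - 1024x + 493
E_{-2} f = 7x^5 - 68x^4 + 264x^3 - 512x^2 + 493x - 185
D E_{-2} f = 35x^4 - 272x^3 + 792x^2 - 1024x + 493
[E_{-2}, D] f = 0

the result is g(x) = 0


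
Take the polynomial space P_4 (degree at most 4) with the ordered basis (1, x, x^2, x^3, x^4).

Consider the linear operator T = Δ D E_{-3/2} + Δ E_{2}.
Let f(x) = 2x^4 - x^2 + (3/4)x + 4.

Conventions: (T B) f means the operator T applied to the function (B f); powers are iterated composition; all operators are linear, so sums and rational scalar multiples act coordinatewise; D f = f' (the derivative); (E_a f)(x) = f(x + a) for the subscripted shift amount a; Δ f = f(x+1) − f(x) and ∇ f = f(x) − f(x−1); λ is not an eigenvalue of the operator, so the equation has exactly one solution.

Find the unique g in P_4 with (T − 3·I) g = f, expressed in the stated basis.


write g with unknown coordinates in the stated basis and equate coefficients in (T − 3·I) g = f
solving from the highest basis element down gives g = -(2/3)x^4 - (8/9)x^3 - (89/9)x^2 - (2659/108)x - 17431/324
check: T g = -(8/3)x^3 - (92/3)x^2 - (658/9)x - 16999/108
so T g − 3·g = 2x^4 - x^2 + (3/4)x + 4 = f ✓

g(x) = -(2/3)x^4 - (8/9)x^3 - (89/9)x^2 - (2659/108)x - 17431/324


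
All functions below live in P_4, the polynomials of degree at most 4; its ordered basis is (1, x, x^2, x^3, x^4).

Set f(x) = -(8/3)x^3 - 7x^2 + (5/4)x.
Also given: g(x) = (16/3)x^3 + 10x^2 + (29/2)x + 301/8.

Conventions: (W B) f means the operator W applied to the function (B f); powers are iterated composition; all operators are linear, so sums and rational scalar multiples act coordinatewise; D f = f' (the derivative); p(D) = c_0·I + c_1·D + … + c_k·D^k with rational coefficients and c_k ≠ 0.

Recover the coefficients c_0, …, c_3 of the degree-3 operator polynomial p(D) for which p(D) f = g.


c_0 = -2, c_1 = 1/2, c_2 = -3/2, c_3 = -1

D^0 f = -(8/3)x^3 - 7x^2 + (5/4)x
D^1 f = -8x^2 - 14x + 5/4
D^2 f = -16x - 14
D^3 f = -16
matching coefficients of g against c_0 f + c_1 Df + … from the top degree down determines the c_i
solution: c_0 = -2, c_1 = 1/2, c_2 = -3/2, c_3 = -1


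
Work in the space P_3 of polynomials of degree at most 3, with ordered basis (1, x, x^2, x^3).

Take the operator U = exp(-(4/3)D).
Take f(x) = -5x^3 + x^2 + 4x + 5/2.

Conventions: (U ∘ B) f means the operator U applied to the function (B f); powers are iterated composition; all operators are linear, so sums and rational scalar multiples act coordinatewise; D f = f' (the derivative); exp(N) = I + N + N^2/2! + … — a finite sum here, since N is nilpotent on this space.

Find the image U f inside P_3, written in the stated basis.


order-1 term: 20x^2 - (8/3)x - 16/3
order-2 term: -(80/3)x + 16/9
order-3 term: 320/27
the series for exp(-(4/3)D) f terminates at order 3
exp(-(4/3)D) f = -5x^3 + 21x^2 - (76/3)x + 583/54

the image equals g(x) = -5x^3 + 21x^2 - (76/3)x + 583/54


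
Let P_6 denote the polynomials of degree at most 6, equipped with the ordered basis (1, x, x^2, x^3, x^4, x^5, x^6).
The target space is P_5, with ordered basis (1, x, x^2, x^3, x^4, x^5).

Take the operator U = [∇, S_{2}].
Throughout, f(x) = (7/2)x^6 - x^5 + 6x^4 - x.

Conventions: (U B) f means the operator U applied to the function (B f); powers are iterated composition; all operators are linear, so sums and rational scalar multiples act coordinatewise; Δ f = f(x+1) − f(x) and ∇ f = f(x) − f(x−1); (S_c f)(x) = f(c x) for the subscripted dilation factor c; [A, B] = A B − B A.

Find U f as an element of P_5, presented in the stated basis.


the result is g(x) = 672x^5 - 2600x^4 + 4352x^3 - 3862x^2 + 1788x - 685/2

S_{2} f = 224x^6 - 32x^5 + 96x^4 - 2x
∇ S_{2} f = 1344x^5 - 3520x^4 + 5184x^3 - 4256x^2 + 1888x - 354
∇ f = 21x^5 - (115/2)x^4 + 104x^3 - (197/2)x^2 + 50x - 23/2
S_{2} ∇ f = 672x^5 - 920x^4 + 832x^3 - 394x^2 + 100x - 23/2
[∇, S_{2}] f = 672x^5 - 2600x^4 + 4352x^3 - 3862x^2 + 1788x - 685/2


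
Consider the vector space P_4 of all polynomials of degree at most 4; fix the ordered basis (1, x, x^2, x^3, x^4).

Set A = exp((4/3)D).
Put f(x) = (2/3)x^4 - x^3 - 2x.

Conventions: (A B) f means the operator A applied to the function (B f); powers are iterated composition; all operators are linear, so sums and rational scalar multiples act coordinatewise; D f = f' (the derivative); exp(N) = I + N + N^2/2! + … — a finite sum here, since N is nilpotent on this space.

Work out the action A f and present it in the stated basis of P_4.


order-1 term: (32/9)x^3 - 4x^2 - 8/3
order-2 term: (64/9)x^2 - (16/3)x
order-3 term: (512/81)x - 64/27
order-4 term: 512/243
the series for exp((4/3)D) f terminates at order 4
exp((4/3)D) f = (2/3)x^4 + (23/9)x^3 + (28/9)x^2 - (82/81)x - 712/243

the result is g(x) = (2/3)x^4 + (23/9)x^3 + (28/9)x^2 - (82/81)x - 712/243


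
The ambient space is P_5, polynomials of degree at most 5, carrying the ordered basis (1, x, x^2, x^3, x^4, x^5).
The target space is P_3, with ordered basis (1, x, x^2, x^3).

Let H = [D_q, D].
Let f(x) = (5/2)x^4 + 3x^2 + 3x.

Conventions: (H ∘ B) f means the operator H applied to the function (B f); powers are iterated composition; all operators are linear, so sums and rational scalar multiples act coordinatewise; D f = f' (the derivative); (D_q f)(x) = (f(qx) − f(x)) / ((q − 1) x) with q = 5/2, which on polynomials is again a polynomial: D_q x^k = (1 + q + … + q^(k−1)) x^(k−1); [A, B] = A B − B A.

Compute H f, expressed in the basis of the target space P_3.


D f = 10x^3 + 6x + 3
D_q D f = (195/2)x^2 + 6
D_q f = (1015/16)x^3 + (21/2)x + 3
D D_q f = (3045/16)x^2 + 21/2
[D_q, D] f = -(1485/16)x^2 - 9/2

g(x) = -(1485/16)x^2 - 9/2


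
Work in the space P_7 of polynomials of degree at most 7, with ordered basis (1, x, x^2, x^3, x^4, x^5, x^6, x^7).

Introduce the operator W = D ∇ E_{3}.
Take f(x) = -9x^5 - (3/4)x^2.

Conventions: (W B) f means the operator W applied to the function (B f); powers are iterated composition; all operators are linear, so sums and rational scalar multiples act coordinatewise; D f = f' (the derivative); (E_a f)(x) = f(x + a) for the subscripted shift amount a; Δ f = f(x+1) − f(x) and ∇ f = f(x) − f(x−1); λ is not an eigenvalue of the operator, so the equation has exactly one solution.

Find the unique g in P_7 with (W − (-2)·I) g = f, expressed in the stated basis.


write g with unknown coordinates in the stated basis and equate coefficients in (W − (-2)·I) g = f
solving from the highest basis element down gives g = -(9/2)x^5 + 45x^3 + (2697/8)x^2 + 720x + 453/8
check: W g = -90x^3 - 675x^2 - 1440x - 453/4
so W g − (-2)·g = -9x^5 - (3/4)x^2 = f ✓

the image equals g(x) = -(9/2)x^5 + 45x^3 + (2697/8)x^2 + 720x + 453/8


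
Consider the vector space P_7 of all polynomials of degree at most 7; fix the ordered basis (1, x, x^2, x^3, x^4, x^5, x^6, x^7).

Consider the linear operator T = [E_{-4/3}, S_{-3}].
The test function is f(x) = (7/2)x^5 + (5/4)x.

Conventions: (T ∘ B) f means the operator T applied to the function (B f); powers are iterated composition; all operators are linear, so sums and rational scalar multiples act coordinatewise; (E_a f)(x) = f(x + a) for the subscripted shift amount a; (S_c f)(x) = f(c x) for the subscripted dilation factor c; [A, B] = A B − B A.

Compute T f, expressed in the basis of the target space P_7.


S_{-3} f = -(1701/2)x^5 - (15/4)x
E_{-4/3} S_{-3} f = -(1701/2)x^5 + 5670x^4 - 15120x^3 + 20160x^2 - (53775/4)x + 3589
E_{-4/3} f = (7/2)x^5 - (70/3)x^4 + (560/9)x^3 - (2240/27)x^2 + (18325/324)x - 3989/243
S_{-3} E_{-4/3} f = -(1701/2)x^5 - 1890x^4 - 1680x^3 - (2240/3)x^2 - (18325/108)x - 3989/243
[E_{-4/3}, S_{-3}] f = 7560x^4 - 13440x^3 + (62720/3)x^2 - (358400/27)x + 876116/243

g(x) = 7560x^4 - 13440x^3 + (62720/3)x^2 - (358400/27)x + 876116/243


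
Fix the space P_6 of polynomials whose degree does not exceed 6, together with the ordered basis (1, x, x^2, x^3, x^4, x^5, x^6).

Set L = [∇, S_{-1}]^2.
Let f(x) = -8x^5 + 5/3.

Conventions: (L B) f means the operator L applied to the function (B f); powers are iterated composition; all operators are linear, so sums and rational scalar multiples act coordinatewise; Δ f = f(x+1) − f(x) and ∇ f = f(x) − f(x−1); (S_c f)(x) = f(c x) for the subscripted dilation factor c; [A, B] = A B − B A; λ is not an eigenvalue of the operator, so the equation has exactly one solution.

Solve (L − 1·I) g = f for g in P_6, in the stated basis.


the image equals g(x) = 8x^5 - 640x^3 + 14080x - 5/3

write g with unknown coordinates in the stated basis and equate coefficients in (L − 1·I) g = f
solving from the highest basis element down gives g = 8x^5 - 640x^3 + 14080x - 5/3
check: L g = -640x^3 + 14080x
so L g − 1·g = -8x^5 + 5/3 = f ✓


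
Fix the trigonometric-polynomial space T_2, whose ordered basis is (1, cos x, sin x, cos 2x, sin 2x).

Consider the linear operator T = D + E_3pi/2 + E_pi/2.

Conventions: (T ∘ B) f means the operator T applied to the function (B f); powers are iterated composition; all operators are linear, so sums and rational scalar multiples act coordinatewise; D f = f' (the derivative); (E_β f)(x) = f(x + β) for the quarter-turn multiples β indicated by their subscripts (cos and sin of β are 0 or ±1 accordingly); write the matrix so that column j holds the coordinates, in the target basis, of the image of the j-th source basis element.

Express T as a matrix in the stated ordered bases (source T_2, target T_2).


the matrix is [[2, 0, 0, 0, 0]; [0, 0, 1, 0, 0]; [0, -1, 0, 0, 0]; [0, 0, 0, -2, 2]; [0, 0, 0, -2, -2]] (rows listed top to bottom)

image of 1: 2
image of cos x: -sin x
image of sin x: cos x
image of cos 2x: -2cos 2x - 2sin 2x
image of sin 2x: 2cos 2x - 2sin 2x
each image's coordinates form column j of the matrix


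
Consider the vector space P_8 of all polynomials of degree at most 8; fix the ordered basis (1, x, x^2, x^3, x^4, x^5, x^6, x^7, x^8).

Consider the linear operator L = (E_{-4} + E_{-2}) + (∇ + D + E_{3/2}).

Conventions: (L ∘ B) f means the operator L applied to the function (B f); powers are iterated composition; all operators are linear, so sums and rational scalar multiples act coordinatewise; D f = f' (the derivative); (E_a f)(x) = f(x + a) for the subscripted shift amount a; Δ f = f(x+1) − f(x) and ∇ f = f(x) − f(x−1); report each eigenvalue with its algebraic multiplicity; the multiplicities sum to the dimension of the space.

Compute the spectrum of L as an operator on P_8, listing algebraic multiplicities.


image of 1: 3
image of x: 3x - 5/2
image of x^2: 3x^2 - 5x + 85/4
image of x^3: 3x^3 - (15/2)x^2 + (255/4)x - 541/8
image of x^4: 3x^4 - 10x^3 + (255/2)x^2 - (541/2)x + 4417/16
image of x^5: 3x^5 - (25/2)x^4 + (425/2)x^3 - (2705/4)x^2 + (22085/16)x - 33517/32
image of x^6: 3x^6 - 15x^5 + (1275/4)x^4 - (2705/2)x^3 + (66255/16)x^2 - (100551/16)x + 266905/64
image of x^7: 3x^7 - (35/2)x^6 + (1785/4)x^5 - (18935/8)x^4 + (154595/16)x^3 - (703857/32)x^2 + (1868335/64)x - 2111221/128
image of x^8: 3x^8 - 20x^7 + 595x^6 - 3787x^5 + (154595/8)x^4 - (234619/4)x^3 + (1868335/16)x^2 - (2111221/16)x + 16849057/256
the matrix is upper triangular; its diagonal is (3, 3, 3, 3, 3, 3, 3, 3, 3)
for a triangular matrix the eigenvalues are the diagonal entries, with algebraic multiplicity their repetition count

λ = 3 (multiplicity 9)


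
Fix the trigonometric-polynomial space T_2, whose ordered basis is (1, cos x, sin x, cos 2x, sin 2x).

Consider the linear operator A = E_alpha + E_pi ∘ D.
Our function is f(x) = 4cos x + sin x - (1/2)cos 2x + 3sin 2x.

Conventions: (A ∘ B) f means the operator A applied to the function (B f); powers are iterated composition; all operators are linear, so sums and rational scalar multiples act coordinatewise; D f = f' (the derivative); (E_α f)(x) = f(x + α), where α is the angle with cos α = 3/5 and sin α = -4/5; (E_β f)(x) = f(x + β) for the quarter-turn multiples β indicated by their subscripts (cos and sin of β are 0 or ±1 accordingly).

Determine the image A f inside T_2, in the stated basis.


E_alpha f = (8/5)cos x + (19/5)sin x - (137/50)cos 2x - (33/25)sin 2x
D f = cos x - 4sin x + 6cos 2x + sin 2x
E_pi D f = -cos x + 4sin x + 6cos 2x + sin 2x
(E_alpha + E_pi ∘ D) f = (3/5)cos x + (39/5)sin x + (163/50)cos 2x - (8/25)sin 2x

the image equals g(x) = (3/5)cos x + (39/5)sin x + (163/50)cos 2x - (8/25)sin 2x


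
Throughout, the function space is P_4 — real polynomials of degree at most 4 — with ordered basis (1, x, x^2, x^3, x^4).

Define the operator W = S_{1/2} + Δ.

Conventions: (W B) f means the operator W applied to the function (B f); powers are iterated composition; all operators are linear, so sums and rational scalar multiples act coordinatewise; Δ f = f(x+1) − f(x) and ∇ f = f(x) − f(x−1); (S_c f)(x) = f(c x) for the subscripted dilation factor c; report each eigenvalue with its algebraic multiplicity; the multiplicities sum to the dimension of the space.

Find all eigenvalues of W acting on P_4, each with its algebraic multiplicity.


image of 1: 1
image of x: (1/2)x + 1
image of x^2: (1/4)x^2 + 2x + 1
image of x^3: (1/8)x^3 + 3x^2 + 3x + 1
image of x^4: (1/16)x^4 + 4x^3 + 6x^2 + 4x + 1
the matrix is upper triangular; its diagonal is (1, 1/2, 1/4, 1/8, 1/16)
for a triangular matrix the eigenvalues are the diagonal entries, with algebraic multiplicity their repetition count

λ = 1/16 (multiplicity 1), λ = 1/8 (multiplicity 1), λ = 1/4 (multiplicity 1), λ = 1/2 (multiplicity 1), λ = 1 (multiplicity 1)


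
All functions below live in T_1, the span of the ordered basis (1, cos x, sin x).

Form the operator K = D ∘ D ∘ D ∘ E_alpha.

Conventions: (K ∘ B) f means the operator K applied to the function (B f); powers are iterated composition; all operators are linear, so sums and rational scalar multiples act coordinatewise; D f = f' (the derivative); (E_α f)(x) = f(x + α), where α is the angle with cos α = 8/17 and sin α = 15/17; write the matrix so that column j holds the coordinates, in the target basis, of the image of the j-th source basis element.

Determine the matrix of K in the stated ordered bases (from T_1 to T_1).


image of 1: 0
image of cos x: (15/17)cos x + (8/17)sin x
image of sin x: -(8/17)cos x + (15/17)sin x
each image's coordinates form column j of the matrix

the matrix is [[0, 0, 0]; [0, 15/17, -8/17]; [0, 8/17, 15/17]] (rows listed top to bottom)


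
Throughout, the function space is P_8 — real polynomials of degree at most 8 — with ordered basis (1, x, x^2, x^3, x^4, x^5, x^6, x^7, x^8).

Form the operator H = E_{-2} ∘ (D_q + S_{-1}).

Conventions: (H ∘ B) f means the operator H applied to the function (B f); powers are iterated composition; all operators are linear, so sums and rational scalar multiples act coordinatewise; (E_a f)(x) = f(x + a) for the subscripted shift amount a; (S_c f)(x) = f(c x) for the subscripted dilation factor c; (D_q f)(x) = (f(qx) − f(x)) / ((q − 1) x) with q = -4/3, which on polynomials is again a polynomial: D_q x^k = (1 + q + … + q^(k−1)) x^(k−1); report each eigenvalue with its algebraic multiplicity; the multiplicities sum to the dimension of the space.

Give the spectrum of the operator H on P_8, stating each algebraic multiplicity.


λ = -1 (multiplicity 4), λ = 1 (multiplicity 5)

image of 1: 1
image of x: -x + 3
image of x^2: x^2 - (13/3)x + 14/3
image of x^3: -x^3 + (67/9)x^2 - (160/9)x + 124/9
image of x^4: x^4 - (241/27)x^3 + (266/9)x^2 - (388/9)x + 632/27
image of x^5: -x^5 + (991/81)x^4 - (4688/81)x^3 + (3608/27)x^2 - (12272/81)x + 5488/81
image of x^6: x^6 - (3397/243)x^5 + (19390/243)x^4 - (58120/243)x^3 + (96800/243)x^2 - (85136/243)x + 30944/243
image of x^7: -x^7 + (12859/729)x^6 - (31024/243)x^5 + (121100/243)x^4 - (832720/729)x^3 + (375536/243)x^2 - (278656/243)x + 263104/729
image of x^8: x^8 - (43417/2187)x^7 + (362894/2187)x^6 - (562492/729)x^5 + (4808440/2187)x^4 - (8637104/2187)x^3 + (3193568/729)x^2 - (6013888/2187)x + 1638272/2187
the matrix is upper triangular; its diagonal is (1, -1, 1, -1, 1, -1, 1, -1, 1)
for a triangular matrix the eigenvalues are the diagonal entries, with algebraic multiplicity their repetition count


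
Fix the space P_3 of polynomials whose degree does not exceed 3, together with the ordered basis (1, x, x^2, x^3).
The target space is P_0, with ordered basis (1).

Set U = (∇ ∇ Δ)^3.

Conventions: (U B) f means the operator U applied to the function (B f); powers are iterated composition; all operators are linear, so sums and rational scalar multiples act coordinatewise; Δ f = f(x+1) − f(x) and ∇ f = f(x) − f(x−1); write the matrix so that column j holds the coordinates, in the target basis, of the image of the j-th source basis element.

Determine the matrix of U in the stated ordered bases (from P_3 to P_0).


image of 1: 0
image of x: 0
image of x^2: 0
image of x^3: 0
each image's coordinates form column j of the matrix

the matrix is [[0, 0, 0, 0]] (rows listed top to bottom)


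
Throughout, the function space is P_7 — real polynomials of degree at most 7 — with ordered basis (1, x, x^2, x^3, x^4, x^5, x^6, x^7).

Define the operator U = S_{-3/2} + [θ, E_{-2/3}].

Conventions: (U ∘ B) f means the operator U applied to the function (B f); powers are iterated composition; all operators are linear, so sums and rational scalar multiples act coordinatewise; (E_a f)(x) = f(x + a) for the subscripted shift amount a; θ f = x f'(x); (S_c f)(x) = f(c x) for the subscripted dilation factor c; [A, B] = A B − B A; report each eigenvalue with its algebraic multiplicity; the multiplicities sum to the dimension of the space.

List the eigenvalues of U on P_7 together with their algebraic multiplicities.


λ = -2187/128 (multiplicity 1), λ = -243/32 (multiplicity 1), λ = -27/8 (multiplicity 1), λ = -3/2 (multiplicity 1), λ = 1 (multiplicity 1), λ = 9/4 (multiplicity 1), λ = 81/16 (multiplicity 1), λ = 729/64 (multiplicity 1)

image of 1: 1
image of x: -(3/2)x + 2/3
image of x^2: (9/4)x^2 + (4/3)x - 8/9
image of x^3: -(27/8)x^3 + 2x^2 - (8/3)x + 8/9
image of x^4: (81/16)x^4 + (8/3)x^3 - (16/3)x^2 + (32/9)x - 64/81
image of x^5: -(243/32)x^5 + (10/3)x^4 - (80/9)x^3 + (80/9)x^2 - (320/81)x + 160/243
image of x^6: (729/64)x^6 + 4x^5 - (40/3)x^4 + (160/9)x^3 - (320/27)x^2 + (320/81)x - 128/243
image of x^7: -(2187/128)x^7 + (14/3)x^6 - (56/3)x^5 + (280/9)x^4 - (2240/81)x^3 + (1120/81)x^2 - (896/243)x + 896/2187
the matrix is upper triangular; its diagonal is (1, -3/2, 9/4, -27/8, 81/16, -243/32, 729/64, -2187/128)
for a triangular matrix the eigenvalues are the diagonal entries, with algebraic multiplicity their repetition count


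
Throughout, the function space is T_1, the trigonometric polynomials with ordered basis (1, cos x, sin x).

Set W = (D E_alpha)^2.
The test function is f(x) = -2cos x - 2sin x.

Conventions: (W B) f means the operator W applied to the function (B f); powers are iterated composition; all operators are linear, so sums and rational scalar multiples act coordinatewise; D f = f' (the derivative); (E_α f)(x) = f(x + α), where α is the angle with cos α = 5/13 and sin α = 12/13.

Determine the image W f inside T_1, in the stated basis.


E_alpha f = -(34/13)cos x + (14/13)sin x
D E_alpha f = (14/13)cos x + (34/13)sin x
E_alpha (D E_alpha) f = (478/169)cos x + (2/169)sin x
D E_alpha (D E_alpha) f = (2/169)cos x - (478/169)sin x

the result is g(x) = (2/169)cos x - (478/169)sin x


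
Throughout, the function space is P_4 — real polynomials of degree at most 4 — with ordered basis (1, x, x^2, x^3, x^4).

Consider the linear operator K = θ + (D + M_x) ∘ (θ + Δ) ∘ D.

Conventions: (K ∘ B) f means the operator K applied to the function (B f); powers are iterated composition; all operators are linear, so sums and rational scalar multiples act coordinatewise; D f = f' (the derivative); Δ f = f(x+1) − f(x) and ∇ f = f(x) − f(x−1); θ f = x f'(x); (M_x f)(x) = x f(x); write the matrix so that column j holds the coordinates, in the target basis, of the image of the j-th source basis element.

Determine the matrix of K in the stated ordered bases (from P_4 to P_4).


the matrix is [[0, 0, 2, 6, 12]; [0, 1, 2, 15, 28]; [0, 0, 4, 6, 48]; [0, 0, 0, 9, 12]; [0, 0, 0, 0, 16]] (rows listed top to bottom)

image of 1: 0
image of x: x
image of x^2: 4x^2 + 2x + 2
image of x^3: 9x^3 + 6x^2 + 15x + 6
image of x^4: 16x^4 + 12x^3 + 48x^2 + 28x + 12
each image's coordinates form column j of the matrix


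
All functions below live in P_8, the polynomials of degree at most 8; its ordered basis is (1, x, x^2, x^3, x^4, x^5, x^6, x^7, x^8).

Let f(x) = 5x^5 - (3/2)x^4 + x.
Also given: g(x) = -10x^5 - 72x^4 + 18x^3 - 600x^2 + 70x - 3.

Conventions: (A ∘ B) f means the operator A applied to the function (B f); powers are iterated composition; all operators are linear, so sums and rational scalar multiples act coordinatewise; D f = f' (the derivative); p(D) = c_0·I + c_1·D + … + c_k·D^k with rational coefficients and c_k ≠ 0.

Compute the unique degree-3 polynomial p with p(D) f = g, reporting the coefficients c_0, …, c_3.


c_0 = -2, c_1 = -3, c_2 = 0, c_3 = -2

D^0 f = 5x^5 - (3/2)x^4 + x
D^1 f = 25x^4 - 6x^3 + 1
D^2 f = 100x^3 - 18x^2
D^3 f = 300x^2 - 36x
matching coefficients of g against c_0 f + c_1 Df + … from the top degree down determines the c_i
solution: c_0 = -2, c_1 = -3, c_2 = 0, c_3 = -2


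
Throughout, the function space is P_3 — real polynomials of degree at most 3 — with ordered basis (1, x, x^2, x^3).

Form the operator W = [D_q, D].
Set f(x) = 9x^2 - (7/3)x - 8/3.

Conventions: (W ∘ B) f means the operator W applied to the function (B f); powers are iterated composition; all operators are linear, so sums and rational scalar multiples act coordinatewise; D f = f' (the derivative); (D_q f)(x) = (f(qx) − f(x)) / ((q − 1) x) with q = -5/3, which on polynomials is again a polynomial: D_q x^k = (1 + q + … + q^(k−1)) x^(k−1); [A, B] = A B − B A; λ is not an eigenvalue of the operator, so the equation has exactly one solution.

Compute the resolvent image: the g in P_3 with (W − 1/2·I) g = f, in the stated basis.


write g with unknown coordinates in the stated basis and equate coefficients in (W − 1/2·I) g = f
solving from the highest basis element down gives g = -18x^2 + (14/3)x - 272/3
check: W g = -48
so W g − 1/2·g = 9x^2 - (7/3)x - 8/3 = f ✓

the result is g(x) = -18x^2 + (14/3)x - 272/3


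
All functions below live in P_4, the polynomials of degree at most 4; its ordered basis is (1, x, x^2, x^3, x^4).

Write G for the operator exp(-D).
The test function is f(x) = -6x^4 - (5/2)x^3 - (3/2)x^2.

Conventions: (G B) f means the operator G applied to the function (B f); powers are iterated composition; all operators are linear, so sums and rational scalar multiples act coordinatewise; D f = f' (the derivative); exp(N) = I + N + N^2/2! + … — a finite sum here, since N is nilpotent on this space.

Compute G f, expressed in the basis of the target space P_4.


order-1 term: 24x^3 + (15/2)x^2 + 3x
order-2 term: -36x^2 - (15/2)x - 3/2
order-3 term: 24x + 5/2
order-4 term: -6
the series for exp(-D) f terminates at order 4
exp(-D) f = -6x^4 + (43/2)x^3 - 30x^2 + (39/2)x - 5

the image equals g(x) = -6x^4 + (43/2)x^3 - 30x^2 + (39/2)x - 5


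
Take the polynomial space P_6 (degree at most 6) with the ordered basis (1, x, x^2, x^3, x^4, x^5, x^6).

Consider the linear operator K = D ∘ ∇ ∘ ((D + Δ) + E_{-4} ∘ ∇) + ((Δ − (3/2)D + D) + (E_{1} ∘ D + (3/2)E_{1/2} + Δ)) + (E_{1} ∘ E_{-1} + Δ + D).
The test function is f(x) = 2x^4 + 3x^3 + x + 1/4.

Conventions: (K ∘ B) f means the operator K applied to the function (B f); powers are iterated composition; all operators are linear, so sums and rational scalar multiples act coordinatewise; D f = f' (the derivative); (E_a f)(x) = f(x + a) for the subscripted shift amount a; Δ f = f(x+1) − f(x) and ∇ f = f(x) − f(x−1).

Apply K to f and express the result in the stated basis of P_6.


g(x) = 5x^4 + (99/2)x^3 + (447/4)x^2 + (1955/8)x - 1371/8

D f = 8x^3 + 9x^2 + 1
Δ f = 8x^3 + 21x^2 + 17x + 6
(D + Δ) f = 16x^3 + 30x^2 + 17x + 7
∇ f = 8x^3 - 3x^2 - x + 2
E_{-4} ∇ f = 8x^3 - 99x^2 + 407x - 554
((D + Δ) + E_{-4} ∘ ∇) f = 24x^3 - 69x^2 + 424x - 547
∇ ((D + Δ) + E_{-4} ∘ ∇) f = 72x^2 - 210x + 517
D ∇ ((D + Δ) + E_{-4} ∘ ∇) f = 144x - 210
Δ f = 8x^3 + 21x^2 + 17x + 6
D f = 8x^3 + 9x^2 + 1
(-(3/2)D) f = -12x^3 - (27/2)x^2 - 3/2
D f = 8x^3 + 9x^2 + 1
(Δ − (3/2)D + D) f = 4x^3 + (33/2)x^2 + 17x + 11/2
D f = 8x^3 + 9x^2 + 1
E_{1} D f = 8x^3 + 33x^2 + 42x + 18
E_{1/2} f = 2x^4 + 7x^3 + (15/2)x^2 + (17/4)x + 5/4
((3/2)E_{1/2}) f = 3x^4 + (21/2)x^3 + (45/4)x^2 + (51/8)x + 15/8
Δ f = 8x^3 + 21x^2 + 17x + 6
(E_{1} ∘ D + (3/2)E_{1/2} + Δ) f = 3x^4 + (53/2)x^3 + (261/4)x^2 + (523/8)x + 207/8
((Δ − (3/2)D + D) + (E_{1} ∘ D + (3/2)E_{1/2} + Δ)) f = 3x^4 + (61/2)x^3 + (327/4)x^2 + (659/8)x + 251/8
E_{-1} f = 2x^4 - 5x^3 + 3x^2 + 2x - 7/4
E_{1} E_{-1} f = 2x^4 + 3x^3 + x + 1/4
Δ f = 8x^3 + 21x^2 + 17x + 6
D f = 8x^3 + 9x^2 + 1
(E_{1} ∘ E_{-1} + Δ + D) f = 2x^4 + 19x^3 + 30x^2 + 18x + 29/4
(D ∘ ∇ ∘ ((D + Δ) + E_{-4} ∘ ∇) + ((Δ − (3/2)D + D) + (E_{1} ∘ D + (3/2)E_{1/2} + Δ)) + (E_{1} ∘ E_{-1} + Δ + D)) f = 5x^4 + (99/2)x^3 + (447/4)x^2 + (1955/8)x - 1371/8


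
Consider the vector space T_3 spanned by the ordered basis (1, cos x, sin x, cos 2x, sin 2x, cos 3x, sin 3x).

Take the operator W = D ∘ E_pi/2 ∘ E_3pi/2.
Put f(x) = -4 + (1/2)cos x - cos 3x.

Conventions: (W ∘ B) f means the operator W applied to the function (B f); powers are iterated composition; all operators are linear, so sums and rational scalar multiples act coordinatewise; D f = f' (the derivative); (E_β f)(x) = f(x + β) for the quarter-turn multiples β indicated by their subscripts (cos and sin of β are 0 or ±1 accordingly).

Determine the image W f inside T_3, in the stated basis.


E_3pi/2 f = -4 + (1/2)sin x + sin 3x
E_pi/2 E_3pi/2 f = -4 + (1/2)cos x - cos 3x
D E_pi/2 E_3pi/2 f = -(1/2)sin x + 3sin 3x

g(x) = -(1/2)sin x + 3sin 3x


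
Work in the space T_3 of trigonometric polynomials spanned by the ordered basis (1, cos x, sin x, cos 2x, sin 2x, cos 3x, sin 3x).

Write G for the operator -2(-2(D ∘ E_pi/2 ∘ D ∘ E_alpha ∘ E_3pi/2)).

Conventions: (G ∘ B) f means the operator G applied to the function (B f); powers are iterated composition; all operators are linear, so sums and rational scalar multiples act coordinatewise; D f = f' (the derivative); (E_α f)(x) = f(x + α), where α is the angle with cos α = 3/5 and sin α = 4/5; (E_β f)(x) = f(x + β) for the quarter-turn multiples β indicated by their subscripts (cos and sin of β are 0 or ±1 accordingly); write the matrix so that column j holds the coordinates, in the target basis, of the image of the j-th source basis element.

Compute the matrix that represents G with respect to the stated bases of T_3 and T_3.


image of 1: 0
image of cos x: -(12/5)cos x + (16/5)sin x
image of sin x: -(16/5)cos x - (12/5)sin x
image of cos 2x: (112/25)cos 2x + (384/25)sin 2x
image of sin 2x: -(384/25)cos 2x + (112/25)sin 2x
image of cos 3x: (4212/125)cos 3x + (1584/125)sin 3x
image of sin 3x: -(1584/125)cos 3x + (4212/125)sin 3x
each image's coordinates form column j of the matrix

the matrix is [[0, 0, 0, 0, 0, 0, 0]; [0, -12/5, -16/5, 0, 0, 0, 0]; [0, 16/5, -12/5, 0, 0, 0, 0]; [0, 0, 0, 112/25, -384/25, 0, 0]; [0, 0, 0, 384/25, 112/25, 0, 0]; [0, 0, 0, 0, 0, 4212/125, -1584/125]; [0, 0, 0, 0, 0, 1584/125, 4212/125]] (rows listed top to bottom)


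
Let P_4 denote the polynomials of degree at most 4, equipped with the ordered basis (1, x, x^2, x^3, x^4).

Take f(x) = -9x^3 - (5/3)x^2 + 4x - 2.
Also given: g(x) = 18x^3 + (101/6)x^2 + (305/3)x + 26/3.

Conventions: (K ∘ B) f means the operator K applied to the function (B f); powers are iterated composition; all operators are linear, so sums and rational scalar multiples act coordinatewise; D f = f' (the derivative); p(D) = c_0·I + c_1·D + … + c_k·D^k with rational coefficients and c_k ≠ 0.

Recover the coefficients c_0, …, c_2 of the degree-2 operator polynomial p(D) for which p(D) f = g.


D^0 f = -9x^3 - (5/3)x^2 + 4x - 2
D^1 f = -27x^2 - (10/3)x + 4
D^2 f = -54x - 10/3
matching coefficients of g against c_0 f + c_1 Df + … from the top degree down determines the c_i
solution: c_0 = -2, c_1 = -1/2, c_2 = -2

c_0 = -2, c_1 = -1/2, c_2 = -2


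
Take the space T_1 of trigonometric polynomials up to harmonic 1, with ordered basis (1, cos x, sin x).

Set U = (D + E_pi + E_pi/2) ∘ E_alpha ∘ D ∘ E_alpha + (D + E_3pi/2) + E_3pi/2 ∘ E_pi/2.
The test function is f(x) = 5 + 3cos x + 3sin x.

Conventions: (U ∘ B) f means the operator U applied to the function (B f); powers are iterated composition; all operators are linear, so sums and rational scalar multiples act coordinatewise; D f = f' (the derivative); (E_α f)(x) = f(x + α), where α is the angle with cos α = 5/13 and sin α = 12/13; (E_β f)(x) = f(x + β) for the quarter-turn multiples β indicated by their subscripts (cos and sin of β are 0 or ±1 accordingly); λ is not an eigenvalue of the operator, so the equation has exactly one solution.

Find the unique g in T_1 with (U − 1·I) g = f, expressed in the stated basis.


g(x) = 5 + (1437/845)cos x + (711/845)sin x

write g with unknown coordinates in the stated basis and equate coefficients in (U − 1·I) g = f
solving from the highest basis element down gives g = 5 + (1437/845)cos x + (711/845)sin x
check: U g = 10 + (3972/845)cos x + (3246/845)sin x
so U g − 1·g = 5 + 3cos x + 3sin x = f ✓


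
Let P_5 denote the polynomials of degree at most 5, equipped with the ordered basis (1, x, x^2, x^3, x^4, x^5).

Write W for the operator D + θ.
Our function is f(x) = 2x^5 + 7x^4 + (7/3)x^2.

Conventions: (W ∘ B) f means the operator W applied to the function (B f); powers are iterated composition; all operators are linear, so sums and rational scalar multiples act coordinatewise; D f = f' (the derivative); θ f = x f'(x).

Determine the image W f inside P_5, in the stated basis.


D f = 10x^4 + 28x^3 + (14/3)x
θ f = 10x^5 + 28x^4 + (14/3)x^2
(D + θ) f = 10x^5 + 38x^4 + 28x^3 + (14/3)x^2 + (14/3)x

the result is g(x) = 10x^5 + 38x^4 + 28x^3 + (14/3)x^2 + (14/3)x


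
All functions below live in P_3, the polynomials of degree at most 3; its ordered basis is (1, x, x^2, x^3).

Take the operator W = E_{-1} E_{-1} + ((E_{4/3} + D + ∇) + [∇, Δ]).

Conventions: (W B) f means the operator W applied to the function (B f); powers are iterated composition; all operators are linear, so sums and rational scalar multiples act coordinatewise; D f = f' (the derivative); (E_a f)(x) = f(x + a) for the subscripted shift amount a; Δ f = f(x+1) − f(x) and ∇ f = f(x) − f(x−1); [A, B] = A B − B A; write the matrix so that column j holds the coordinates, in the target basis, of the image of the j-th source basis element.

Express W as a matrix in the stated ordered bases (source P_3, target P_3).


the matrix is [[2, 4/3, 43/9, -125/27]; [0, 2, 8/3, 43/3]; [0, 0, 2, 4]; [0, 0, 0, 2]] (rows listed top to bottom)

image of 1: 2
image of x: 2x + 4/3
image of x^2: 2x^2 + (8/3)x + 43/9
image of x^3: 2x^3 + 4x^2 + (43/3)x - 125/27
each image's coordinates form column j of the matrix
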